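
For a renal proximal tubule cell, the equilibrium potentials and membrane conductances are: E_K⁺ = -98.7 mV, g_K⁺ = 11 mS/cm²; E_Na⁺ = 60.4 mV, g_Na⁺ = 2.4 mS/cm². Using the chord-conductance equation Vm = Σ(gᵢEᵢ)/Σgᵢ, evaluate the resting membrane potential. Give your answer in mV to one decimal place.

-70.2 mV

Σ gᵢEᵢ = 11·(-98.7) + 2.4·(60.4) = -940.74
Σ gᵢ = 11 + 2.4 = 13.4
Vm = -940.74 / 13.4 = -70.20 mV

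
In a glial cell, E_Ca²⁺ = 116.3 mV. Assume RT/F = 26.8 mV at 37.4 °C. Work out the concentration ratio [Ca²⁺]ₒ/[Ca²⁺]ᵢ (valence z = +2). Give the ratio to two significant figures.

5900

ln([out]/[in]) = E·z/(26.8) = 116.3 × 2 / 26.8 = 8.6791
[out]/[in] = e^(8.6791) = 5879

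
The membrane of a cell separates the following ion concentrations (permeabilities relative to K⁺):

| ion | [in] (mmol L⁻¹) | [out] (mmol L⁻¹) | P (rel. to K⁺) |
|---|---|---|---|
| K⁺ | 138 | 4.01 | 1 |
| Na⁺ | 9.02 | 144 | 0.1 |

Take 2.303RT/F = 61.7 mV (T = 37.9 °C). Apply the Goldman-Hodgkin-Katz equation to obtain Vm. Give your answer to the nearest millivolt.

Vm = 61.7 · log₁₀[(Σ P·[cation]ₒ + Σ P·[anion]ᵢ) / (Σ P·[cation]ᵢ + Σ P·[anion]ₒ)]
Numerator = 1×4.01 + 0.1×144 = 18.41
Denominator = 1×138 + 0.1×9.02 = 138.9
Vm = 61.7 · log₁₀(0.13254) = 61.7 × (-0.8777) = -54.15 mV

-54 mV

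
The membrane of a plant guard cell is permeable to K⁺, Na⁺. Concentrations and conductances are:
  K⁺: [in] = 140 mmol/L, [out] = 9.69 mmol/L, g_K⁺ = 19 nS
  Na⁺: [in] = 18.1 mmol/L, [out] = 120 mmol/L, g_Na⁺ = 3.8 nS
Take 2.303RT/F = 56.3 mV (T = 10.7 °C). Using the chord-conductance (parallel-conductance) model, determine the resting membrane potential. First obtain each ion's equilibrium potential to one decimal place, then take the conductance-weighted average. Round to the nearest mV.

-47 mV

E_K⁺ = (56.3/1)·log₁₀(9.69/140) = -65.3 mV
E_Na⁺ = (56.3/1)·log₁₀(120/18.1) = 46.3 mV
Vm = (Σ gᵢEᵢ)/(Σ gᵢ) = (19·-65.3 + 3.8·46.3) / (19 + 3.8)
= -1064.76 / 22.8 = -46.70 mV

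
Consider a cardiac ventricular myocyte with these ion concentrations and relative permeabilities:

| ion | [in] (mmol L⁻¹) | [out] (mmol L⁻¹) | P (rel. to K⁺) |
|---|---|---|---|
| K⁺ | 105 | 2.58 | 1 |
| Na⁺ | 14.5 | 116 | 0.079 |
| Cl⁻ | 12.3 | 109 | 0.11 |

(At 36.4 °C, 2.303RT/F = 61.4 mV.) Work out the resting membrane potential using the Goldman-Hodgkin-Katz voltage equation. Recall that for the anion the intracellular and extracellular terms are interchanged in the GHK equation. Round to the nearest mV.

-59 mV

Vm = 61.4 · log₁₀[(Σ P·[cation]ₒ + Σ P·[anion]ᵢ) / (Σ P·[cation]ᵢ + Σ P·[anion]ₒ)]
Numerator = 1×2.58 + 0.079×116 + 0.11×12.3 = 13.1
Denominator = 1×105 + 0.079×14.5 + 0.11×109 = 118.1
Vm = 61.4 · log₁₀(0.11086) = 61.4 × (-0.9552) = -58.65 mV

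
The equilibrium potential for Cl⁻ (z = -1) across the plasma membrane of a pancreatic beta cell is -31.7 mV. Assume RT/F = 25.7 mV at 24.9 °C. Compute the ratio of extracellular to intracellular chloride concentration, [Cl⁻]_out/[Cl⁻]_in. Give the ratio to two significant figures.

ln([out]/[in]) = E·z/(25.7) = -31.7 × -1 / 25.7 = 1.2335
[out]/[in] = e^(1.2335) = 3.433

3.4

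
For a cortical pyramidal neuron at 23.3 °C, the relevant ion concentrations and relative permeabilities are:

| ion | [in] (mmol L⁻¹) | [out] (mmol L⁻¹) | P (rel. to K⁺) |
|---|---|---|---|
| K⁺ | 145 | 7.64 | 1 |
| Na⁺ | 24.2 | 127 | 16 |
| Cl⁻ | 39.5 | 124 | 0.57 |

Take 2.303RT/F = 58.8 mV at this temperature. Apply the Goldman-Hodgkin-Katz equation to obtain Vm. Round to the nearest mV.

Vm = 58.8 · log₁₀[(Σ P·[cation]ₒ + Σ P·[anion]ᵢ) / (Σ P·[cation]ᵢ + Σ P·[anion]ₒ)]
Numerator = 1×7.64 + 16×127 + 0.57×39.5 = 2062
Denominator = 1×145 + 16×24.2 + 0.57×124 = 602.9
Vm = 58.8 · log₁₀(3.4205) = 58.8 × (0.5341) = 31.40 mV

31 mV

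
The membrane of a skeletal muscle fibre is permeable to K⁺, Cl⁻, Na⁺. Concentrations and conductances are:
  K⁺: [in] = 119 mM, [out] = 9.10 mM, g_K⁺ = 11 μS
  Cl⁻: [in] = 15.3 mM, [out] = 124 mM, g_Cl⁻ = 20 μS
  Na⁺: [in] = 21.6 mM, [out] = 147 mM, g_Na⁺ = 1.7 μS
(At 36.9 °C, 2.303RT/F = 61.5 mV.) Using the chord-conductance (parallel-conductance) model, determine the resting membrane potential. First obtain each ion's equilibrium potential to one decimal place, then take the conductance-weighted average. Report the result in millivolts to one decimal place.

-54.6 mV

E_K⁺ = (61.5/1)·log₁₀(9.10/119) = -68.7 mV
E_Cl⁻ = (61.5/-1)·log₁₀(124/15.3) = -55.9 mV
E_Na⁺ = (61.5/1)·log₁₀(147/21.6) = 51.2 mV
Vm = (Σ gᵢEᵢ)/(Σ gᵢ) = (11·-68.7 + 20·-55.9 + 1.7·51.2) / (11 + 20 + 1.7)
= -1786.66 / 32.7 = -54.64 mV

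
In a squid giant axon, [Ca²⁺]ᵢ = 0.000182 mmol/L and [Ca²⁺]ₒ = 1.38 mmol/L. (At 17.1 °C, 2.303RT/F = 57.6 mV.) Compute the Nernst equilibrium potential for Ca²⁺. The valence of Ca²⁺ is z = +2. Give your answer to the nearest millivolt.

E = (57.6/z) · log₁₀([Ca²⁺]_out/[Ca²⁺]_in) with z = +2.
= (57.6/2) · log₁₀(1.38/0.000182) = 28.80 · log₁₀(7582)
= 28.80 · (3.8798) = 111.74 mV

112 mV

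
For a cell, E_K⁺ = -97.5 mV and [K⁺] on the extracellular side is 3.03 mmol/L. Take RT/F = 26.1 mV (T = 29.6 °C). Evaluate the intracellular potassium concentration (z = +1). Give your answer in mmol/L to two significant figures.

130 mmol/L

Nernst: E = (26.1/1) · ln([out]/[in]), so ln([out]/[in]) = -97.5 × 1 / 26.1 = -3.7356.
[out]/[in] = e^(-3.7356) = 0.02386.
[in] = 3.03 / 0.02386 = 127 mmol/L.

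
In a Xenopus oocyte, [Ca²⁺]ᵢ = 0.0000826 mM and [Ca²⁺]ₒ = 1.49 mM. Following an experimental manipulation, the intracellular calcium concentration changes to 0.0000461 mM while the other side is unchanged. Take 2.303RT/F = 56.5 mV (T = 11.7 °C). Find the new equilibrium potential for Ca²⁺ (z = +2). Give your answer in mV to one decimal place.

After the shift: [Ca²⁺]_out = 1.49, [Ca²⁺]_in = 0.0000461 mM.
E_new = (56.5/2)·log₁₀(1.49/0.0000461) = 28.25 · (4.5095) = 127.39 mV

127.4 mV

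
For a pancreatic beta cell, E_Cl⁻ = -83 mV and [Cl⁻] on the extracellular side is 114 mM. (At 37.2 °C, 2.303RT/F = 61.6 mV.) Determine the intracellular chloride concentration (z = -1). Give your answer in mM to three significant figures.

5.12 mM

Nernst: E = (61.6/-1) · log₁₀([out]/[in]), so log₁₀([out]/[in]) = -83.0 × -1 / 61.6 = 1.3474.
[out]/[in] = 10^(1.3474) = 22.25.
[in] = 114 / 22.25 = 5.123 mM.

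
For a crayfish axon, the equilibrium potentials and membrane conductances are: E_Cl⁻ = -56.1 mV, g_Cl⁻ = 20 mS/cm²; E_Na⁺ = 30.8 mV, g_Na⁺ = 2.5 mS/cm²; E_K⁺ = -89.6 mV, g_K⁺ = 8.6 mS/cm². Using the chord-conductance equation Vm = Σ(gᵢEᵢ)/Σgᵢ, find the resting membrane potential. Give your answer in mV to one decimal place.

-58.4 mV

Σ gᵢEᵢ = 20·(-56.1) + 2.5·(30.8) + 8.6·(-89.6) = -1815.56
Σ gᵢ = 20 + 2.5 + 8.6 = 31.1
Vm = -1815.56 / 31.1 = -58.38 mV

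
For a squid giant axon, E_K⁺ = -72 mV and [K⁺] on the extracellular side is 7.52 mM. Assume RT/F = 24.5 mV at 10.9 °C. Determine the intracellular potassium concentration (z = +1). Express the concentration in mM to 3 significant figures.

Nernst: E = (24.5/1) · ln([out]/[in]), so ln([out]/[in]) = -72.0 × 1 / 24.5 = -2.9388.
[out]/[in] = e^(-2.9388) = 0.05293.
[in] = 7.52 / 0.05293 = 142.1 mM.

142 mM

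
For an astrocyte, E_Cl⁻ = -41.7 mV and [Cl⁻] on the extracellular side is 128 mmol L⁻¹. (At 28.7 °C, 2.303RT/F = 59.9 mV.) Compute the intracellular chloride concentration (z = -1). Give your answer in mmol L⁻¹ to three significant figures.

25.8 mmol L⁻¹

Nernst: E = (59.9/-1) · log₁₀([out]/[in]), so log₁₀([out]/[in]) = -41.7 × -1 / 59.9 = 0.6962.
[out]/[in] = 10^(0.6962) = 4.968.
[in] = 128 / 4.968 = 25.77 mmol L⁻¹.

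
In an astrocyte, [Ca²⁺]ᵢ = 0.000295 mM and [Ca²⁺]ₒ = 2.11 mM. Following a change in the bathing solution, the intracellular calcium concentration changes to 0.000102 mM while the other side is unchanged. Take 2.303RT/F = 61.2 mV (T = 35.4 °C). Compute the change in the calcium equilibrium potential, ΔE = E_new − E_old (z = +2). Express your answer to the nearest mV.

14 mV

E_old = (61.2/2)·log₁₀(2.11/0.000295) = 117.95 mV
E_new = (61.2/2)·log₁₀(2.11/0.000102) = 132.06 mV
ΔE = 132.06 − (117.95) = 14.11 mV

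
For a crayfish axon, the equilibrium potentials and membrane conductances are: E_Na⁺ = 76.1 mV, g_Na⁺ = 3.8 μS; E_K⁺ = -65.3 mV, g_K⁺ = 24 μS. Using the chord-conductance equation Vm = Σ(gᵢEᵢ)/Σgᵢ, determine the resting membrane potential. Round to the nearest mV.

Σ gᵢEᵢ = 3.8·(76.1) + 24·(-65.3) = -1278.02
Σ gᵢ = 3.8 + 24 = 27.8
Vm = -1278.02 / 27.8 = -45.97 mV

-46 mV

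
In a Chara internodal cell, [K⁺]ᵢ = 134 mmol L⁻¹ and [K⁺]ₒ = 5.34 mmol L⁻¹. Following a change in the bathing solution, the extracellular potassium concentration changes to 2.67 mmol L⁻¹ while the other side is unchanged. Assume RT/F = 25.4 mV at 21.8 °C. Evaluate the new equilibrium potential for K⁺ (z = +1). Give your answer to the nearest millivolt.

-99 mV

After the shift: [K⁺]_out = 2.67, [K⁺]_in = 134 mmol L⁻¹.
E_new = (25.4/1)·ln(2.67/134) = 25.40 · (-3.9158) = -99.46 mV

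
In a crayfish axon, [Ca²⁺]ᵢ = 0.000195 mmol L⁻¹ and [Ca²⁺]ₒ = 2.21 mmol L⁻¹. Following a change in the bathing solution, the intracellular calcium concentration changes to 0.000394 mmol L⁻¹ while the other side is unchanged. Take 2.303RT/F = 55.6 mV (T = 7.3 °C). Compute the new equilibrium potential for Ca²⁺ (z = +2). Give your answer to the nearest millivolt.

104 mV

After the shift: [Ca²⁺]_out = 2.21, [Ca²⁺]_in = 0.000394 mmol L⁻¹.
E_new = (55.6/2)·log₁₀(2.21/0.000394) = 27.80 · (3.7489) = 104.22 mV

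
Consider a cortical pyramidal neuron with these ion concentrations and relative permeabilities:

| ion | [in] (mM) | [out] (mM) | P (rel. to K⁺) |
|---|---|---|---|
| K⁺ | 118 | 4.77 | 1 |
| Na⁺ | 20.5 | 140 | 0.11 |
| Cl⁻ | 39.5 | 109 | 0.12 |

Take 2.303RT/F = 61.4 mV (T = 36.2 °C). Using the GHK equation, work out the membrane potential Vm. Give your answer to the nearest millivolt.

Vm = 61.4 · log₁₀[(Σ P·[cation]ₒ + Σ P·[anion]ᵢ) / (Σ P·[cation]ᵢ + Σ P·[anion]ₒ)]
Numerator = 1×4.77 + 0.11×140 + 0.12×39.5 = 24.91
Denominator = 1×118 + 0.11×20.5 + 0.12×109 = 133.3
Vm = 61.4 · log₁₀(0.18682) = 61.4 × (-0.7286) = -44.73 mV

-45 mV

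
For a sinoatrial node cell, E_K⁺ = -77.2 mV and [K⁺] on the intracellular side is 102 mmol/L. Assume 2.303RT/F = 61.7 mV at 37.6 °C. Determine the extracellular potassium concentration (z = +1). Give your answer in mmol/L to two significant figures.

5.7 mmol/L

Nernst: E = (61.7/1) · log₁₀([out]/[in]), so log₁₀([out]/[in]) = -77.2 × 1 / 61.7 = -1.2512.
[out]/[in] = 10^(-1.2512) = 0.05608.
[out] = 0.05608 × 102 = 5.72 mmol/L.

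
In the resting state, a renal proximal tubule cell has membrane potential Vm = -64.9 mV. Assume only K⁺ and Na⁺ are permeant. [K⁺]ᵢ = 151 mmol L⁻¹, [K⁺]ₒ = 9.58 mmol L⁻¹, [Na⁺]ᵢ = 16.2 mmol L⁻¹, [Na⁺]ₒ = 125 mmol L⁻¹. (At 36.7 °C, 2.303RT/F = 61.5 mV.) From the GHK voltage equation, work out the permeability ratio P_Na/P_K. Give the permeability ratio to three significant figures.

Let α = P_Na/P_K. GHK: Vm = 61.5·log₁₀[(Kₒ + α·Naₒ)/(Kᵢ + α·Naᵢ)].
10^(Vm/61.5) = 10^(-64.9/61.5) = 0.088047
So 0.088047·(Kᵢ + α·Naᵢ) = Kₒ + α·Naₒ → α = (0.088047·151.0 − 9.58) / (125.0 − 0.088047·16.2)
α = (13.3 − 9.58) / (125.0 − 1.426) = 3.715/123.6 = 0.03006

0.0301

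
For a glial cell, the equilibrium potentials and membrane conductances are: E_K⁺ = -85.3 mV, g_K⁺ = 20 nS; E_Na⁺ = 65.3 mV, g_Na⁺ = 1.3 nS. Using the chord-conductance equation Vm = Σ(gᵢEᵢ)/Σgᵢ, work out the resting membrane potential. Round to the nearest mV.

-76 mV

Σ gᵢEᵢ = 20·(-85.3) + 1.3·(65.3) = -1621.11
Σ gᵢ = 20 + 1.3 = 21.3
Vm = -1621.11 / 21.3 = -76.11 mV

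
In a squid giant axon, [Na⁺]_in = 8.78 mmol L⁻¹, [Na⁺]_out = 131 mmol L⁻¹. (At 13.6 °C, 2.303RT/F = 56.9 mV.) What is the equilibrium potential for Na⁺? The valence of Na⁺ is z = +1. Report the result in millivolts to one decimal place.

E = (56.9/z) · log₁₀([Na⁺]_out/[Na⁺]_in) with z = +1.
= (56.9/1) · log₁₀(131/8.78) = 56.90 · log₁₀(14.92)
= 56.90 · (1.1738) = 66.79 mV

66.8 mV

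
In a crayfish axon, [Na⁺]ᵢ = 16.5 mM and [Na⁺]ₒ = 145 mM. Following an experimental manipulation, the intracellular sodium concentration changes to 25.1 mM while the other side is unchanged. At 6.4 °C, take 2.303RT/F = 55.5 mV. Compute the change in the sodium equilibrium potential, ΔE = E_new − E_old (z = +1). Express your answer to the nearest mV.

E_old = (55.5/1)·log₁₀(145/16.5) = 52.39 mV
E_new = (55.5/1)·log₁₀(145/25.1) = 42.27 mV
ΔE = 42.27 − (52.39) = -10.11 mV

-10 mV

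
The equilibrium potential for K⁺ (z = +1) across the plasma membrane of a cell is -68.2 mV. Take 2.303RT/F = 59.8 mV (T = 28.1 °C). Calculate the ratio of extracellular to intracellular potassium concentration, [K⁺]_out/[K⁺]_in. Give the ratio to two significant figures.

0.072

log₁₀([out]/[in]) = E·z/(59.8) = -68.2 × 1 / 59.8 = -1.1405
[out]/[in] = 10^(-1.1405) = 0.07237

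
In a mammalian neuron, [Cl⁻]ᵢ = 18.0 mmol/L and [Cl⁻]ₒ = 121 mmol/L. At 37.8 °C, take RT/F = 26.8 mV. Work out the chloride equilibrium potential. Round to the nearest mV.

-51 mV

E = (26.8/z) · ln([Cl⁻]_out/[Cl⁻]_in) with z = -1.
For an anion, dividing by z = -1 reverses the sign.
= (26.8/-1) · ln(121/18.0) = -26.80 · ln(6.722)
= -26.80 · (1.9054) = -51.07 mV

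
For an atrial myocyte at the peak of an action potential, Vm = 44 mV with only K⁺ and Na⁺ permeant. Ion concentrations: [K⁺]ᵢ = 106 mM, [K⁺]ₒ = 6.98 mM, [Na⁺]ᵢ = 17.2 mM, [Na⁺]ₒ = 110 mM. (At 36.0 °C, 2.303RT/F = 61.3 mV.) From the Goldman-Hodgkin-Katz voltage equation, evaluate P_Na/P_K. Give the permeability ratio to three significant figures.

Let α = P_Na/P_K. GHK: Vm = 61.3·log₁₀[(Kₒ + α·Naₒ)/(Kᵢ + α·Naᵢ)].
10^(Vm/61.3) = 10^(44.0/61.3) = 5.2213
So 5.2213·(Kᵢ + α·Naᵢ) = Kₒ + α·Naₒ → α = (5.2213·106.0 − 6.98) / (110.0 − 5.2213·17.2)
α = (553.5 − 6.98) / (110.0 − 89.81) = 546.5/20.19 = 27.06

27.1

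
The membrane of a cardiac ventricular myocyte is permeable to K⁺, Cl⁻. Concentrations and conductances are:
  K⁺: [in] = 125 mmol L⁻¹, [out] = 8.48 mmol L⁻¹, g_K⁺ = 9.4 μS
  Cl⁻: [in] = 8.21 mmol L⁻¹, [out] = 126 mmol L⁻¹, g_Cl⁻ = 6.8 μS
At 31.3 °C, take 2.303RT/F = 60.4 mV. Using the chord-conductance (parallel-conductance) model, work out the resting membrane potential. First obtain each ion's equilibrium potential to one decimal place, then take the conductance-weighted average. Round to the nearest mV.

E_K⁺ = (60.4/1)·log₁₀(8.48/125) = -70.6 mV
E_Cl⁻ = (60.4/-1)·log₁₀(126/8.21) = -71.6 mV
Vm = (Σ gᵢEᵢ)/(Σ gᵢ) = (9.4·-70.6 + 6.8·-71.6) / (9.4 + 6.8)
= -1150.52 / 16.2 = -71.02 mV

-71 mV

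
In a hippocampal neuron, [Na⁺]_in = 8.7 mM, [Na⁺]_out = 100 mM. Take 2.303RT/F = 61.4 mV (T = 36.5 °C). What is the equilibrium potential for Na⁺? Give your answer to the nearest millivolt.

E = (61.4/z) · log₁₀([Na⁺]_out/[Na⁺]_in) with z = +1.
= (61.4/1) · log₁₀(100/8.7) = 61.40 · log₁₀(11.49)
= 61.40 · (1.0605) = 65.11 mV

65 mV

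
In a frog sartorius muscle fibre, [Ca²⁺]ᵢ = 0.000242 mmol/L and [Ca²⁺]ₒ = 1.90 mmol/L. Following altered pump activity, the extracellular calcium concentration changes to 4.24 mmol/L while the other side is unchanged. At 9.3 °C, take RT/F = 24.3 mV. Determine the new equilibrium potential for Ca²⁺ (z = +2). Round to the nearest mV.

After the shift: [Ca²⁺]_out = 4.24, [Ca²⁺]_in = 0.000242 mmol/L.
E_new = (24.3/2)·ln(4.24/0.000242) = 12.15 · (9.7711) = 118.72 mV

119 mV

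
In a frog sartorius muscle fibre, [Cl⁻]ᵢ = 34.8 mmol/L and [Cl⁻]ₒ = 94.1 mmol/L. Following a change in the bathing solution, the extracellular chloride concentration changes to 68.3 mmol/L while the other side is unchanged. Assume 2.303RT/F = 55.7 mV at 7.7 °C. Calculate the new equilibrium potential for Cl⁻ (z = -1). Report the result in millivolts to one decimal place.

After the shift: [Cl⁻]_out = 68.3, [Cl⁻]_in = 34.8 mmol/L.
E_new = (55.7/-1)·log₁₀(68.3/34.8) = -55.70 · (0.2928) = -16.31 mV

-16.3 mV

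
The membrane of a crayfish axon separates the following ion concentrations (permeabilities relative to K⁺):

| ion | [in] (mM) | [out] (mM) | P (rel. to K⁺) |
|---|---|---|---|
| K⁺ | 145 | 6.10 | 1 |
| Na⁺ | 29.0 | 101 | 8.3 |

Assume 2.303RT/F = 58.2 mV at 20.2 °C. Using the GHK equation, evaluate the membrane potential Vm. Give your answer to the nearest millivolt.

Vm = 58.2 · log₁₀[(Σ P·[cation]ₒ + Σ P·[anion]ᵢ) / (Σ P·[cation]ᵢ + Σ P·[anion]ₒ)]
Numerator = 1×6.10 + 8.3×101 = 844.4
Denominator = 1×145 + 8.3×29.0 = 385.7
Vm = 58.2 · log₁₀(2.1893) = 58.2 × (0.3403) = 19.81 mV

20 mV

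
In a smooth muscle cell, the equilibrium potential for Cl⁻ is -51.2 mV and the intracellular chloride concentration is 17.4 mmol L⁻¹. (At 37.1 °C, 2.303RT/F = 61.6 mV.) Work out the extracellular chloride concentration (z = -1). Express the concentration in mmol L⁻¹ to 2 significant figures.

120 mmol L⁻¹

Nernst: E = (61.6/-1) · log₁₀([out]/[in]), so log₁₀([out]/[in]) = -51.2 × -1 / 61.6 = 0.8312.
[out]/[in] = 10^(0.8312) = 6.779.
[out] = 6.779 × 17.4 = 118 mmol L⁻¹.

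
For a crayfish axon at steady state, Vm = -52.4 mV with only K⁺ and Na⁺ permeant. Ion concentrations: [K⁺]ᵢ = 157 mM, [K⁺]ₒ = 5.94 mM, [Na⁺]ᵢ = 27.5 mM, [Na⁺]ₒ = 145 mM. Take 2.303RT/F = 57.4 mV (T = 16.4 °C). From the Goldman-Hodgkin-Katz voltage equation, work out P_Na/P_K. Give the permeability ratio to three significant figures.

0.0935

Let α = P_Na/P_K. GHK: Vm = 57.4·log₁₀[(Kₒ + α·Naₒ)/(Kᵢ + α·Naᵢ)].
10^(Vm/57.4) = 10^(-52.4/57.4) = 0.12221
So 0.12221·(Kᵢ + α·Naᵢ) = Kₒ + α·Naₒ → α = (0.12221·157.0 − 5.94) / (145.0 − 0.12221·27.5)
α = (19.19 − 5.94) / (145.0 − 3.361) = 13.25/141.6 = 0.09353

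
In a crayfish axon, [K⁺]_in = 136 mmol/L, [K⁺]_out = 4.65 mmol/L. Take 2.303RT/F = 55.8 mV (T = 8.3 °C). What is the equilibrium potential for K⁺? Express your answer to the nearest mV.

E = (55.8/z) · log₁₀([K⁺]_out/[K⁺]_in) with z = +1.
= (55.8/1) · log₁₀(4.65/136) = 55.80 · log₁₀(0.03419)
= 55.80 · (-1.4661) = -81.81 mV

-82 mV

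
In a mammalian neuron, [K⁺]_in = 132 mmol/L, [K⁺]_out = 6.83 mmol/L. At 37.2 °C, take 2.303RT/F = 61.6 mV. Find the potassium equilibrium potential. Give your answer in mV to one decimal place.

E = (61.6/z) · log₁₀([K⁺]_out/[K⁺]_in) with z = +1.
= (61.6/1) · log₁₀(6.83/132) = 61.60 · log₁₀(0.05174)
= 61.60 · (-1.2862) = -79.23 mV

-79.2 mV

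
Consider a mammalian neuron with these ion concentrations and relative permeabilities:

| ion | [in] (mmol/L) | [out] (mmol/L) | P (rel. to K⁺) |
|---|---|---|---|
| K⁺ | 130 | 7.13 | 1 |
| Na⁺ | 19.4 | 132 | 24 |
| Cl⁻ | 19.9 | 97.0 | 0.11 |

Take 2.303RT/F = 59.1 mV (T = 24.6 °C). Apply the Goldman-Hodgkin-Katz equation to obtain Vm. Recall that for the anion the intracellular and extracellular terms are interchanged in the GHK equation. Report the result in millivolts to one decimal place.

Vm = 59.1 · log₁₀[(Σ P·[cation]ₒ + Σ P·[anion]ᵢ) / (Σ P·[cation]ᵢ + Σ P·[anion]ₒ)]
Numerator = 1×7.13 + 24×132 + 0.11×19.9 = 3177
Denominator = 1×130 + 24×19.4 + 0.11×97.0 = 606.3
Vm = 59.1 · log₁₀(5.2408) = 59.1 × (0.7194) = 42.52 mV

42.5 mV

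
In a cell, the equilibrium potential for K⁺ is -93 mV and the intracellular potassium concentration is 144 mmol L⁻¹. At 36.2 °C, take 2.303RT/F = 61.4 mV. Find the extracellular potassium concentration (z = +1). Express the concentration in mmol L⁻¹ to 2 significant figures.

4.4 mmol L⁻¹

Nernst: E = (61.4/1) · log₁₀([out]/[in]), so log₁₀([out]/[in]) = -93.0 × 1 / 61.4 = -1.5147.
[out]/[in] = 10^(-1.5147) = 0.03057.
[out] = 0.03057 × 144 = 4.403 mmol L⁻¹.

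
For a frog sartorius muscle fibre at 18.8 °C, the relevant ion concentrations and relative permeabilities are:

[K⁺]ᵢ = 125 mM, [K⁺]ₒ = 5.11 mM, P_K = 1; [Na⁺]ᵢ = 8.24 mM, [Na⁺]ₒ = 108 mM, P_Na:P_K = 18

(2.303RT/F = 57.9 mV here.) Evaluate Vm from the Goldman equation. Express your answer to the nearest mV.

Vm = 57.9 · log₁₀[(Σ P·[cation]ₒ + Σ P·[anion]ᵢ) / (Σ P·[cation]ᵢ + Σ P·[anion]ₒ)]
Numerator = 1×5.11 + 18×108 = 1949
Denominator = 1×125 + 18×8.24 = 273.3
Vm = 57.9 · log₁₀(7.1312) = 57.9 × (0.8532) = 49.40 mV

49 mV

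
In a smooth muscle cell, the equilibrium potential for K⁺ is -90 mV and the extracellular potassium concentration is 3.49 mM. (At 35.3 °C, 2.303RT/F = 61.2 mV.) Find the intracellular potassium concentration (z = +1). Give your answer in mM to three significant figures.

Nernst: E = (61.2/1) · log₁₀([out]/[in]), so log₁₀([out]/[in]) = -90.0 × 1 / 61.2 = -1.4706.
[out]/[in] = 10^(-1.4706) = 0.03384.
[in] = 3.49 / 0.03384 = 103.1 mM.

103 mM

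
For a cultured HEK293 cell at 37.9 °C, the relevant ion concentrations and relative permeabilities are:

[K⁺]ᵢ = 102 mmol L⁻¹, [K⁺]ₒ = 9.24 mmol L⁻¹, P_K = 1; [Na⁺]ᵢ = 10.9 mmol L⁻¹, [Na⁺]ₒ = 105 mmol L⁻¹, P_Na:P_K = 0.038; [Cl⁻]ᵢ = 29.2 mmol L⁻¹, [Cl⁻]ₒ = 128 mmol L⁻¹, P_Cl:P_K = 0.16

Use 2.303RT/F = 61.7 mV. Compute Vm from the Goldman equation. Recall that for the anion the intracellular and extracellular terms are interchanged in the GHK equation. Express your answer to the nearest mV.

-52 mV

Vm = 61.7 · log₁₀[(Σ P·[cation]ₒ + Σ P·[anion]ᵢ) / (Σ P·[cation]ᵢ + Σ P·[anion]ₒ)]
Numerator = 1×9.24 + 0.038×105 + 0.16×29.2 = 17.9
Denominator = 1×102 + 0.038×10.9 + 0.16×128 = 122.9
Vm = 61.7 · log₁₀(0.14567) = 61.7 × (-0.8366) = -51.62 mV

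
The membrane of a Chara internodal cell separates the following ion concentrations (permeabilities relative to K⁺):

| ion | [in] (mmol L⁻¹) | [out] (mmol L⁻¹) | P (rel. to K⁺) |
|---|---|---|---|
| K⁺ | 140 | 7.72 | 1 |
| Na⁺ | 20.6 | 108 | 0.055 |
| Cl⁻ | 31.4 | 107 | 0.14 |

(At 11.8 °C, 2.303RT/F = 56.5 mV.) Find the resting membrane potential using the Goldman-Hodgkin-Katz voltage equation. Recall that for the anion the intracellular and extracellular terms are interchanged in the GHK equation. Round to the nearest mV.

Vm = 56.5 · log₁₀[(Σ P·[cation]ₒ + Σ P·[anion]ᵢ) / (Σ P·[cation]ᵢ + Σ P·[anion]ₒ)]
Numerator = 1×7.72 + 0.055×108 + 0.14×31.4 = 18.06
Denominator = 1×140 + 0.055×20.6 + 0.14×107 = 156.1
Vm = 56.5 · log₁₀(0.11566) = 56.5 × (-0.9368) = -52.93 mV

-53 mV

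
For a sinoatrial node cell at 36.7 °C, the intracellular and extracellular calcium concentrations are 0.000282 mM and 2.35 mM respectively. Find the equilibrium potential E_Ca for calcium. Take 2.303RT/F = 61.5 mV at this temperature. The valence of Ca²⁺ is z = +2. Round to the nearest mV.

121 mV

E = (61.5/z) · log₁₀([Ca²⁺]_out/[Ca²⁺]_in) with z = +2.
= (61.5/2) · log₁₀(2.35/0.000282) = 30.75 · log₁₀(8333)
= 30.75 · (3.9208) = 120.57 mV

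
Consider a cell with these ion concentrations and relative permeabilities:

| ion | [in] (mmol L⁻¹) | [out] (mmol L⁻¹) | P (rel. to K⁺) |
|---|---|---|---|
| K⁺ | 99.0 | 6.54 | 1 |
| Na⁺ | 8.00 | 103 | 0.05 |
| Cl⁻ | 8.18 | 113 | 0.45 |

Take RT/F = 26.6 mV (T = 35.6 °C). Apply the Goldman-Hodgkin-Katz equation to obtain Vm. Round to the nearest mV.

-61 mV

Vm = 26.6 · ln[(Σ P·[cation]ₒ + Σ P·[anion]ᵢ) / (Σ P·[cation]ᵢ + Σ P·[anion]ₒ)]
Numerator = 1×6.54 + 0.05×103 + 0.45×8.18 = 15.37
Denominator = 1×99.0 + 0.05×8.00 + 0.45×113 = 150.2
Vm = 26.6 · ln(0.1023) = 26.6 × (-2.2798) = -60.64 mV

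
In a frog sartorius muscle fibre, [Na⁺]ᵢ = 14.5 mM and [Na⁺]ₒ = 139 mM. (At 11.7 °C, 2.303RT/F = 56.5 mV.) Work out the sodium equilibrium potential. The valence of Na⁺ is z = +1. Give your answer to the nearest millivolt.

E = (56.5/z) · log₁₀([Na⁺]_out/[Na⁺]_in) with z = +1.
= (56.5/1) · log₁₀(139/14.5) = 56.50 · log₁₀(9.586)
= 56.50 · (0.9816) = 55.46 mV

55 mV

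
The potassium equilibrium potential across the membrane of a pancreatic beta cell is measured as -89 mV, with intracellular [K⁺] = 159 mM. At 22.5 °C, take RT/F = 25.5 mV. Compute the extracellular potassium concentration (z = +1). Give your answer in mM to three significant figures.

Nernst: E = (25.5/1) · ln([out]/[in]), so ln([out]/[in]) = -89.0 × 1 / 25.5 = -3.4902.
[out]/[in] = e^(-3.4902) = 0.03049.
[out] = 0.03049 × 159 = 4.849 mM.

4.85 mM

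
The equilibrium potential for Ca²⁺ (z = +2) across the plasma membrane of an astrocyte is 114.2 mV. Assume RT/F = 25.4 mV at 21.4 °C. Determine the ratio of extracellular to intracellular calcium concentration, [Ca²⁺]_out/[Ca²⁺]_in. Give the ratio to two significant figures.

8000

ln([out]/[in]) = E·z/(25.4) = 114.2 × 2 / 25.4 = 8.9921
[out]/[in] = e^(8.9921) = 8040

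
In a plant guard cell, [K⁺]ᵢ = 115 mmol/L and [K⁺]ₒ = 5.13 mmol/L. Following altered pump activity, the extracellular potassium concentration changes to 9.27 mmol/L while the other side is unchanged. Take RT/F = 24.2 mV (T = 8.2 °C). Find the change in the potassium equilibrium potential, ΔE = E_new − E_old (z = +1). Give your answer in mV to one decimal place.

E_old = (24.2/1)·ln(5.13/115) = -75.26 mV
E_new = (24.2/1)·ln(9.27/115) = -60.94 mV
ΔE = -60.94 − (-75.26) = 14.32 mV

14.3 mV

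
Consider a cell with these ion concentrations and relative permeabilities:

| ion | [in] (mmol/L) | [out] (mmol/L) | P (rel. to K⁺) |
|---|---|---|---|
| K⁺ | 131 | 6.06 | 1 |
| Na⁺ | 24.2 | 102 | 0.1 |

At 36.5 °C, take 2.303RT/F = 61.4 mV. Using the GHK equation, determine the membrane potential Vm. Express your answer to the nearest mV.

Vm = 61.4 · log₁₀[(Σ P·[cation]ₒ + Σ P·[anion]ᵢ) / (Σ P·[cation]ᵢ + Σ P·[anion]ₒ)]
Numerator = 1×6.06 + 0.1×102 = 16.26
Denominator = 1×131 + 0.1×24.2 = 133.4
Vm = 61.4 · log₁₀(0.12187) = 61.4 × (-0.9141) = -56.13 mV

-56 mV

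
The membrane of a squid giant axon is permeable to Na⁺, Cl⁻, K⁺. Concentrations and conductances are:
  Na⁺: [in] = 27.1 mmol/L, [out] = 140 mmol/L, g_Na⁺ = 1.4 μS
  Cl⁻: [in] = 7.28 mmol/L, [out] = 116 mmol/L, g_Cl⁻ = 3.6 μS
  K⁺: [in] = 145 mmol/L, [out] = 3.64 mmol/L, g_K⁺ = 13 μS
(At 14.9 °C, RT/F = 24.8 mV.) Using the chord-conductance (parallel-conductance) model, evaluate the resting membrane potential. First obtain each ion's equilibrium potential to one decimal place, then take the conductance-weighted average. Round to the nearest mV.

-77 mV

E_Na⁺ = (24.8/1)·ln(140/27.1) = 40.7 mV
E_Cl⁻ = (24.8/-1)·ln(116/7.28) = -68.7 mV
E_K⁺ = (24.8/1)·ln(3.64/145) = -91.4 mV
Vm = (Σ gᵢEᵢ)/(Σ gᵢ) = (1.4·40.7 + 3.6·-68.7 + 13·-91.4) / (1.4 + 3.6 + 13)
= -1378.54 / 18 = -76.59 mV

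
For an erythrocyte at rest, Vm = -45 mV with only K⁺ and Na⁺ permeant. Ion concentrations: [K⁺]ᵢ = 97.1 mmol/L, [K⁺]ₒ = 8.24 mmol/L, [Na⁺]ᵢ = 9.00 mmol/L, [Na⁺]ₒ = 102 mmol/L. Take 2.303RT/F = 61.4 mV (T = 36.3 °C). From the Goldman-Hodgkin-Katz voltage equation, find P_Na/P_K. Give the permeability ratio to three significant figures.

Let α = P_Na/P_K. GHK: Vm = 61.4·log₁₀[(Kₒ + α·Naₒ)/(Kᵢ + α·Naᵢ)].
10^(Vm/61.4) = 10^(-45.0/61.4) = 0.18497
So 0.18497·(Kᵢ + α·Naᵢ) = Kₒ + α·Naₒ → α = (0.18497·97.1 − 8.24) / (102.0 − 0.18497·9.0)
α = (17.96 − 8.24) / (102.0 − 1.665) = 9.721/100.3 = 0.09688

0.0969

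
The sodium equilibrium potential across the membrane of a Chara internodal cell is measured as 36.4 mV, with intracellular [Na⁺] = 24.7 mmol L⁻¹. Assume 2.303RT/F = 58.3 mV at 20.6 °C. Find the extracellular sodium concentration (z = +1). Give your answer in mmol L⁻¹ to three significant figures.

Nernst: E = (58.3/1) · log₁₀([out]/[in]), so log₁₀([out]/[in]) = 36.4 × 1 / 58.3 = 0.6244.
[out]/[in] = 10^(0.6244) = 4.211.
[out] = 4.211 × 24.7 = 104 mmol L⁻¹.

104 mmol L⁻¹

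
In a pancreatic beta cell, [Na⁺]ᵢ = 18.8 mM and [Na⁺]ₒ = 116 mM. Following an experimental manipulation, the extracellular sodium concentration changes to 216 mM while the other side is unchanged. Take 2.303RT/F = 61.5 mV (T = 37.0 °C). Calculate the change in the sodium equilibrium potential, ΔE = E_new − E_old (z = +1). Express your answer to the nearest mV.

17 mV

E_old = (61.5/1)·log₁₀(116/18.8) = 48.60 mV
E_new = (61.5/1)·log₁₀(216/18.8) = 65.21 mV
ΔE = 65.21 − (48.60) = 16.60 mV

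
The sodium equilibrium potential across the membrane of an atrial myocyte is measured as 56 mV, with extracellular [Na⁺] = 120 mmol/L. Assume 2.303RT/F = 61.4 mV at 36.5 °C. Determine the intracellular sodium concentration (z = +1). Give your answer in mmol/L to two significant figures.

15 mmol/L

Nernst: E = (61.4/1) · log₁₀([out]/[in]), so log₁₀([out]/[in]) = 56.0 × 1 / 61.4 = 0.9121.
[out]/[in] = 10^(0.9121) = 8.167.
[in] = 120 / 8.167 = 14.69 mmol/L.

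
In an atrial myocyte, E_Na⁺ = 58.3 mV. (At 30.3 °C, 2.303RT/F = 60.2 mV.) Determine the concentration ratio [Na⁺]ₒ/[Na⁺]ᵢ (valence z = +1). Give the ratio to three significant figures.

9.30

log₁₀([out]/[in]) = E·z/(60.2) = 58.3 × 1 / 60.2 = 0.9684
[out]/[in] = 10^(0.9684) = 9.299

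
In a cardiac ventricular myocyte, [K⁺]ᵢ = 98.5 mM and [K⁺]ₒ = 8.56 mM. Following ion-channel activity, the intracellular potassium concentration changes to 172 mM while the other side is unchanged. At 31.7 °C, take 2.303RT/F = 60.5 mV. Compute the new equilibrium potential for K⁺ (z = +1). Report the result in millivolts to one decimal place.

-78.8 mV

After the shift: [K⁺]_out = 8.56, [K⁺]_in = 172 mM.
E_new = (60.5/1)·log₁₀(8.56/172) = 60.50 · (-1.3031) = -78.83 mV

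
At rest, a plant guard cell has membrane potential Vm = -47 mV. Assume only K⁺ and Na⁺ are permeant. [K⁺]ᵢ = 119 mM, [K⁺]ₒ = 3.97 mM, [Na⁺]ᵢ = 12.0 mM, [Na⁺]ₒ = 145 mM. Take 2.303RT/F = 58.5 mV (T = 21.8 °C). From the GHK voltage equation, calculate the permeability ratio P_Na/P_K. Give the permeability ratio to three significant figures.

0.103

Let α = P_Na/P_K. GHK: Vm = 58.5·log₁₀[(Kₒ + α·Naₒ)/(Kᵢ + α·Naᵢ)].
10^(Vm/58.5) = 10^(-47.0/58.5) = 0.15725
So 0.15725·(Kᵢ + α·Naᵢ) = Kₒ + α·Naₒ → α = (0.15725·119.0 − 3.97) / (145.0 − 0.15725·12.0)
α = (18.71 − 3.97) / (145.0 − 1.887) = 14.74/143.1 = 0.103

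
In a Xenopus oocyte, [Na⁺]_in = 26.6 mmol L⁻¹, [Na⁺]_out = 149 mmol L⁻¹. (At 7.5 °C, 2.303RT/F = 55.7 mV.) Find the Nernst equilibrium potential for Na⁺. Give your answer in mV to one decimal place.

E = (55.7/z) · log₁₀([Na⁺]_out/[Na⁺]_in) with z = +1.
= (55.7/1) · log₁₀(149/26.6) = 55.70 · log₁₀(5.602)
= 55.70 · (0.7483) = 41.68 mV

41.7 mV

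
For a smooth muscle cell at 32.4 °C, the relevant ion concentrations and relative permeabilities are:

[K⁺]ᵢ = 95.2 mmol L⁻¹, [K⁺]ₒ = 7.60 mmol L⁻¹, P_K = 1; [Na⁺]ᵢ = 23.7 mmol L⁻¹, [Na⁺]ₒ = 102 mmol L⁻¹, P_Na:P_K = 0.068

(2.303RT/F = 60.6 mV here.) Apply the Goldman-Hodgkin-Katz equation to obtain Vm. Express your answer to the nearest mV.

-50 mV

Vm = 60.6 · log₁₀[(Σ P·[cation]ₒ + Σ P·[anion]ᵢ) / (Σ P·[cation]ᵢ + Σ P·[anion]ₒ)]
Numerator = 1×7.60 + 0.068×102 = 14.54
Denominator = 1×95.2 + 0.068×23.7 = 96.81
Vm = 60.6 · log₁₀(0.15015) = 60.6 × (-0.8235) = -49.90 mV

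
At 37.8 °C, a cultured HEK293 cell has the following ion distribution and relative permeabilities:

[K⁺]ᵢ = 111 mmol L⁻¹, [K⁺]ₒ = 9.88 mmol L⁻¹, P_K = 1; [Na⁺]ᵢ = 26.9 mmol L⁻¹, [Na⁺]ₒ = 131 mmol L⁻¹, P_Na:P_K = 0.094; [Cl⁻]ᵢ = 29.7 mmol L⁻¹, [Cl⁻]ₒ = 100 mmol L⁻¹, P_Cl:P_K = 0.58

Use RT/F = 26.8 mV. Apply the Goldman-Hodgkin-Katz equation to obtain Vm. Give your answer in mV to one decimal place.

-39.4 mV

Vm = 26.8 · ln[(Σ P·[cation]ₒ + Σ P·[anion]ᵢ) / (Σ P·[cation]ᵢ + Σ P·[anion]ₒ)]
Numerator = 1×9.88 + 0.094×131 + 0.58×29.7 = 39.42
Denominator = 1×111 + 0.094×26.9 + 0.58×100 = 171.5
Vm = 26.8 · ln(0.22982) = 26.8 × (-1.4705) = -39.41 mV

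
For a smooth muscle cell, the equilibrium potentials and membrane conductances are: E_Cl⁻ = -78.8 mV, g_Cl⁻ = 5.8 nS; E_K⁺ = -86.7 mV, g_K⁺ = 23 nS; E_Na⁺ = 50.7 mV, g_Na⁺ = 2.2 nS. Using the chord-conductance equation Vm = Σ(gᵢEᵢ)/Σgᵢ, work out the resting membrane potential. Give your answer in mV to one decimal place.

-75.5 mV

Σ gᵢEᵢ = 5.8·(-78.8) + 23·(-86.7) + 2.2·(50.7) = -2339.60
Σ gᵢ = 5.8 + 23 + 2.2 = 31
Vm = -2339.60 / 31 = -75.47 mV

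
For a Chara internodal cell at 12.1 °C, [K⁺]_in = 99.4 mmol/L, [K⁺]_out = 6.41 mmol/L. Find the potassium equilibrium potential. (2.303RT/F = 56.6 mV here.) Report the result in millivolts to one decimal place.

-67.4 mV

E = (56.6/z) · log₁₀([K⁺]_out/[K⁺]_in) with z = +1.
= (56.6/1) · log₁₀(6.41/99.4) = 56.60 · log₁₀(0.06449)
= 56.60 · (-1.1905) = -67.38 mV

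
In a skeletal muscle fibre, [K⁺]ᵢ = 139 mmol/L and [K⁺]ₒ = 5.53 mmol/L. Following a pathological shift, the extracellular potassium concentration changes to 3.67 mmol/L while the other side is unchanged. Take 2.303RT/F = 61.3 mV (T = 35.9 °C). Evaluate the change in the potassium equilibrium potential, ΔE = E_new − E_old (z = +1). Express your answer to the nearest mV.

E_old = (61.3/1)·log₁₀(5.53/139) = -85.84 mV
E_new = (61.3/1)·log₁₀(3.67/139) = -96.75 mV
ΔE = -96.75 − (-85.84) = -10.92 mV

-11 mV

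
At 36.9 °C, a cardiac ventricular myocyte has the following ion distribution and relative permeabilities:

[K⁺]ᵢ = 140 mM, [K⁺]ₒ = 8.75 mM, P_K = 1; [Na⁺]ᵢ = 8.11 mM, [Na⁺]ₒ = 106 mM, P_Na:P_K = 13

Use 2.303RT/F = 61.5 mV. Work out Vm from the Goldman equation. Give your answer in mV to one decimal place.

Vm = 61.5 · log₁₀[(Σ P·[cation]ₒ + Σ P·[anion]ᵢ) / (Σ P·[cation]ᵢ + Σ P·[anion]ₒ)]
Numerator = 1×8.75 + 13×106 = 1387
Denominator = 1×140 + 13×8.11 = 245.4
Vm = 61.5 · log₁₀(5.6503) = 61.5 × (0.7521) = 46.25 mV

46.3 mV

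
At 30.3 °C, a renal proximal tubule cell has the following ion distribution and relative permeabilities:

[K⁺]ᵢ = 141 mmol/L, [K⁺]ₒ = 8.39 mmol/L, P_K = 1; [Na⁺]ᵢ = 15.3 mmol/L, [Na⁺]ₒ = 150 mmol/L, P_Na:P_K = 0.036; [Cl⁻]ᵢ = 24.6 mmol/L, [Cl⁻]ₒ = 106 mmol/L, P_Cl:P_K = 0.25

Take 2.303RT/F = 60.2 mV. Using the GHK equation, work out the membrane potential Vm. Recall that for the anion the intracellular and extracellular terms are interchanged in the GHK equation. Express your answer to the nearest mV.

-56 mV

Vm = 60.2 · log₁₀[(Σ P·[cation]ₒ + Σ P·[anion]ᵢ) / (Σ P·[cation]ᵢ + Σ P·[anion]ₒ)]
Numerator = 1×8.39 + 0.036×150 + 0.25×24.6 = 19.94
Denominator = 1×141 + 0.036×15.3 + 0.25×106 = 168.1
Vm = 60.2 · log₁₀(0.11865) = 60.2 × (-0.9257) = -55.73 mV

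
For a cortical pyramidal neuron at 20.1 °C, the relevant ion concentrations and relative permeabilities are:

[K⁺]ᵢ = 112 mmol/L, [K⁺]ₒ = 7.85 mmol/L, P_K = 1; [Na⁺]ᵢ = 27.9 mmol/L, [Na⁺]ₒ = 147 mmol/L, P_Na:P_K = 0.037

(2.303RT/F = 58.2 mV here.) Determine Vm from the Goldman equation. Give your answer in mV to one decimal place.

Vm = 58.2 · log₁₀[(Σ P·[cation]ₒ + Σ P·[anion]ᵢ) / (Σ P·[cation]ᵢ + Σ P·[anion]ₒ)]
Numerator = 1×7.85 + 0.037×147 = 13.29
Denominator = 1×112 + 0.037×27.9 = 113
Vm = 58.2 · log₁₀(0.11757) = 58.2 × (-0.9297) = -54.11 mV

-54.1 mV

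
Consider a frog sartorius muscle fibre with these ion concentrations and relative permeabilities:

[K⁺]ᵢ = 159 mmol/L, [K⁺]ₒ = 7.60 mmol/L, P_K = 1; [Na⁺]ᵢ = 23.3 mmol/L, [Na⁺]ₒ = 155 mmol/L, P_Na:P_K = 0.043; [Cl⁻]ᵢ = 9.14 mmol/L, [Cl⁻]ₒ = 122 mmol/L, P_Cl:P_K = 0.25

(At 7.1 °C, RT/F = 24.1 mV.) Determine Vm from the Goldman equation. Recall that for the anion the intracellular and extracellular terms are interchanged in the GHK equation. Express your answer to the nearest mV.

Vm = 24.1 · ln[(Σ P·[cation]ₒ + Σ P·[anion]ᵢ) / (Σ P·[cation]ᵢ + Σ P·[anion]ₒ)]
Numerator = 1×7.60 + 0.043×155 + 0.25×9.14 = 16.55
Denominator = 1×159 + 0.043×23.3 + 0.25×122 = 190.5
Vm = 24.1 · ln(0.086876) = 24.1 × (-2.4433) = -58.88 mV

-59 mV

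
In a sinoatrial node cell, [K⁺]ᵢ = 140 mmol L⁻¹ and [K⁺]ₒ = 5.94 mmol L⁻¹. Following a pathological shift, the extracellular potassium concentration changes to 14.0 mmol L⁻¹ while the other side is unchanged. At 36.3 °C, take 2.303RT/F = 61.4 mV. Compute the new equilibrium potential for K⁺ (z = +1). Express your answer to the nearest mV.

-61 mV

After the shift: [K⁺]_out = 14.0, [K⁺]_in = 140 mmol L⁻¹.
E_new = (61.4/1)·log₁₀(14.0/140) = 61.40 · (-1.0000) = -61.40 mV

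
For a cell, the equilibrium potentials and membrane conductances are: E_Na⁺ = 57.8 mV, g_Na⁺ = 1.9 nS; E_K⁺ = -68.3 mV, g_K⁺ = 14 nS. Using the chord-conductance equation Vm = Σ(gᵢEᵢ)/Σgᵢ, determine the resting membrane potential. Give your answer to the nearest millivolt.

-53 mV

Σ gᵢEᵢ = 1.9·(57.8) + 14·(-68.3) = -846.38
Σ gᵢ = 1.9 + 14 = 15.9
Vm = -846.38 / 15.9 = -53.23 mV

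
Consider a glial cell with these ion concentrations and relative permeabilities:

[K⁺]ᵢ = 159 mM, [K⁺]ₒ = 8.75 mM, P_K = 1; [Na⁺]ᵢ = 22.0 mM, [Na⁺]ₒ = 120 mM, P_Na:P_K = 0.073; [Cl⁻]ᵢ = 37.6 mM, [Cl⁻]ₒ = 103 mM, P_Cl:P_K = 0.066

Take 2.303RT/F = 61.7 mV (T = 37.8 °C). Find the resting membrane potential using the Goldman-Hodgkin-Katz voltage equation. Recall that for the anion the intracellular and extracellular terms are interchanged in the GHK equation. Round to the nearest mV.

-57 mV

Vm = 61.7 · log₁₀[(Σ P·[cation]ₒ + Σ P·[anion]ᵢ) / (Σ P·[cation]ᵢ + Σ P·[anion]ₒ)]
Numerator = 1×8.75 + 0.073×120 + 0.066×37.6 = 19.99
Denominator = 1×159 + 0.073×22.0 + 0.066×103 = 167.4
Vm = 61.7 · log₁₀(0.11942) = 61.7 × (-0.9229) = -56.94 mV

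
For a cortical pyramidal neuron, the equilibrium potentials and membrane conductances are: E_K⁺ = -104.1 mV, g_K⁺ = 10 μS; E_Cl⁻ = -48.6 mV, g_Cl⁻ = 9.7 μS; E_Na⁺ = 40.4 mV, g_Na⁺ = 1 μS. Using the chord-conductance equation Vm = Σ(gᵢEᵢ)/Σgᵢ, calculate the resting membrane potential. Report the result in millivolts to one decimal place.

-71.1 mV

Σ gᵢEᵢ = 10·(-104.1) + 9.7·(-48.6) + 1·(40.4) = -1472.02
Σ gᵢ = 10 + 9.7 + 1 = 20.7
Vm = -1472.02 / 20.7 = -71.11 mV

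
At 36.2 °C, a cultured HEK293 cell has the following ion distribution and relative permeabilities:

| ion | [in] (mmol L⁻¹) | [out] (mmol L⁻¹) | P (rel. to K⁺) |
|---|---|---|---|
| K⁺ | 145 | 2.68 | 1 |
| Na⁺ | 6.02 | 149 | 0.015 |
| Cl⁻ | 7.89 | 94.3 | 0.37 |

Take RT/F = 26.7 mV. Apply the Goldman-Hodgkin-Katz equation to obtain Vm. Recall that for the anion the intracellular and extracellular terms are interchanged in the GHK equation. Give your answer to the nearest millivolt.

Vm = 26.7 · ln[(Σ P·[cation]ₒ + Σ P·[anion]ᵢ) / (Σ P·[cation]ᵢ + Σ P·[anion]ₒ)]
Numerator = 1×2.68 + 0.015×149 + 0.37×7.89 = 7.834
Denominator = 1×145 + 0.015×6.02 + 0.37×94.3 = 180
Vm = 26.7 · ln(0.043528) = 26.7 × (-3.1343) = -83.69 mV

-84 mV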